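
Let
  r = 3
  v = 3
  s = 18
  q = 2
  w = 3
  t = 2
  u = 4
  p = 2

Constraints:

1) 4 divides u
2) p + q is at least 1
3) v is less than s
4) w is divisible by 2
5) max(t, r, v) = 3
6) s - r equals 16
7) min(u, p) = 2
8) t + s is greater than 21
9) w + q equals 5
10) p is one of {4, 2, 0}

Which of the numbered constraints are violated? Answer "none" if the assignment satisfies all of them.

Constraints 4, 6, 8 are violated.

1) 4 / 4 = 1, so 4 divides 4  ✔
2) p + q = 2 + 2 = 4; 4 ≥ 1  ✔
3) v = 3, s = 18; 3 < 18  ✔
4) 3 = 2*1 + 1, so 2 does not divide 3  ✘
5) max(2, 3, 3) = 3  ✔
6) s - r = 18 - 3 = 15, not 16  ✘
7) min(4, 2) = 2  ✔
8) t + s = 2 + 18 = 20; 20 ≤ 21, bound 21 not met  ✘
9) w + q = 3 + 2 = 5  ✔
10) p = 2 is in {4, 2, 0}  ✔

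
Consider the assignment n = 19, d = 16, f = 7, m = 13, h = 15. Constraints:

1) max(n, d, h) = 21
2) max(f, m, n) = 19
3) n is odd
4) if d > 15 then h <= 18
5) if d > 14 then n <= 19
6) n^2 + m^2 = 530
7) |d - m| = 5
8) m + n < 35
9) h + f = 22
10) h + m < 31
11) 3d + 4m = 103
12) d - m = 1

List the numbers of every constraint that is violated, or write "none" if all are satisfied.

Violated: 1, 7, 11, 12.

1) max(19, 16, 15) = 19, not 21  ✗
2) max(7, 13, 19) = 19  ✓
3) n = 19 is odd  ✓
4) d = 16 > 15, so we need h ≤ 18; h = 15 ≤ 18  ✓
5) d = 16 > 14, so we need n ≤ 19; n = 19 ≤ 19  ✓
6) n^2 + m^2 = 19^2 + 13^2 = 361 + 169 = 530  ✓
7) |16 - 13| = 3, not 5  ✗
8) m + n = 13 + 19 = 32; 32 < 35  ✓
9) h + f = 15 + 7 = 22  ✓
10) h + m = 15 + 13 = 28; 28 < 31  ✓
11) 3d + 4m = 3(16) + 4(13) = 100, not 103  ✗
12) d - m = 16 - 13 = 3, not 1  ✗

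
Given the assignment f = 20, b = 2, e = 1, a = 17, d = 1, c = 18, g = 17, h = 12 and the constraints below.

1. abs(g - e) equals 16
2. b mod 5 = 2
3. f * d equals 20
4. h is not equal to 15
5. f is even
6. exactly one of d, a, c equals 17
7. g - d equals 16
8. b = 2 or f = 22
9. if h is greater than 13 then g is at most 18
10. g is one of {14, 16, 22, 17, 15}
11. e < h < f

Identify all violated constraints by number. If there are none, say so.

1. abs(17 - 1) = 16 — satisfied.
2. 2 mod 5 = 2 — satisfied.
3. f * d = 20 * 1 = 20 — satisfied.
4. h = 12, and 12 ≠ 15 — satisfied.
5. f = 20 is even — satisfied.
6. d=1, a=17, c=18; 1 of them equals 17 — satisfied.
7. g - d = 17 - 1 = 16 — satisfied.
8. b = 2 = 2 (first disjunct) — satisfied.
9. h = 12, not > 13; antecedent false, conditional vacuously true — satisfied.
10. g = 17 is in {14, 16, 22, 17, 15} — satisfied.
11. values 1 < 12 < 20 — satisfied.

All constraints are satisfied.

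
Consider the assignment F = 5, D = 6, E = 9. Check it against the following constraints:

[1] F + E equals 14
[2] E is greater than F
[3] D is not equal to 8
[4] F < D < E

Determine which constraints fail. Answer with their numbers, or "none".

[1] F + E = 5 + 9 = 14 — holds.
[2] E = 9, F = 5; 9 > 5 — holds.
[3] D = 6, and 6 ≠ 8 — holds.
[4] values 5 < 6 < 9 — holds.

None — every constraint holds.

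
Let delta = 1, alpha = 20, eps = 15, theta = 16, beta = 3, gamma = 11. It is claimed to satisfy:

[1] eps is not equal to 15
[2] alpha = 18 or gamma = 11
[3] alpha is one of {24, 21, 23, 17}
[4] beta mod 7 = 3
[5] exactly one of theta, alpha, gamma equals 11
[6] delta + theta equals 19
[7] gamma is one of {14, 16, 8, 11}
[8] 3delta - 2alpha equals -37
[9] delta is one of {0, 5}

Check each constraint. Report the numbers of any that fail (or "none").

Constraints 1, 3, 6, 9 are violated.

[1] eps = 15, but 15 is required to differ — does not hold.
[2] alpha = 20 ≠ 18, but gamma = 11 = 11 (second disjunct) — holds.
[3] alpha = 20 is not in {24, 21, 23, 17} — does not hold.
[4] 3 mod 7 = 3 — holds.
[5] theta=16, alpha=20, gamma=11; 1 of them equals 11 — holds.
[6] delta + theta = 1 + 16 = 17, not 19 — does not hold.
[7] gamma = 11 is in {14, 16, 8, 11} — holds.
[8] 3delta - 2alpha = 3(1) - 2(20) = -37 — holds.
[9] delta = 1 is not in {0, 5} — does not hold.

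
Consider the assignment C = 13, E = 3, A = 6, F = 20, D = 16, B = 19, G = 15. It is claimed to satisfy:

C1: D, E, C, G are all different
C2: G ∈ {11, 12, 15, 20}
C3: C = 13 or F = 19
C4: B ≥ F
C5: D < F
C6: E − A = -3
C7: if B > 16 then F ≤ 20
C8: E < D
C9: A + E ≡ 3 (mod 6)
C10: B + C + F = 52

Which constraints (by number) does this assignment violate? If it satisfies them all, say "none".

Constraint 4 does not hold.

C1: values 16, 3, 13, 15 are pairwise distinct  ✔
C2: G = 15 is in {11, 12, 15, 20}  ✔
C3: C = 13 = 13 (first disjunct)  ✔
C4: B = 19, F = 20; 19 < 20 (want ≥)  ✘
C5: D = 16, F = 20; 16 < 20  ✔
C6: E − A = 3 − 6 = -3  ✔
C7: B = 19 > 16, so we need F ≤ 20; F = 20 ≤ 20  ✔
C8: E = 3, D = 16; 3 < 16  ✔
C9: A + E = 9; 9 mod 6 = 3  ✔
C10: B + C + F = 19 + 13 + 20 = 52  ✔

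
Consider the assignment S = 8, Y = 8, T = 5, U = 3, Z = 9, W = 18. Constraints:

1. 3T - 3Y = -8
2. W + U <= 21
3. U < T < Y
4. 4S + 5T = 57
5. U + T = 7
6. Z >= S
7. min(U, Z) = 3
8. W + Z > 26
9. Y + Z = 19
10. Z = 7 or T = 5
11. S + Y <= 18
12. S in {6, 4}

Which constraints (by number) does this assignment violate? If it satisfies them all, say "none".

1. 3T - 3Y = 3(5) - 3(8) = -9, not -8  no
2. W + U = 18 + 3 = 21; 21 ≤ 21  yes
3. values 3 < 5 < 8  yes
4. 4S + 5T = 4(8) + 5(5) = 57  yes
5. U + T = 3 + 5 = 8, not 7  no
6. Z = 9, S = 8; 9 ≥ 8  yes
7. min(3, 9) = 3  yes
8. W + Z = 18 + 9 = 27; 27 > 26  yes
9. Y + Z = 8 + 9 = 17, not 19  no
10. Z = 9 ≠ 7, but T = 5 = 5 (second disjunct)  yes
11. S + Y = 8 + 8 = 16; 16 ≤ 18  yes
12. S = 8 is not in {6, 4}  no

No — constraints 1, 5, 9, and 12 are not satisfied.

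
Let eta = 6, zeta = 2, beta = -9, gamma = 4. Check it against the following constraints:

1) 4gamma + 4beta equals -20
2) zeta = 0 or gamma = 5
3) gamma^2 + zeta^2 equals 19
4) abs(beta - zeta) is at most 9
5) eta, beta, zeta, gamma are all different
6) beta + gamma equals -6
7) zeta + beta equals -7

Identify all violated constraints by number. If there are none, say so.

1) 4gamma + 4beta = 4(4) + 4(-9) = -20  OK
2) zeta = 2 ≠ 0 and gamma = 4 ≠ 5; both disjuncts false  FAIL
3) gamma^2 + zeta^2 = 4^2 + 2^2 = 16 + 4 = 20, not 19  FAIL
4) abs(-9 - 2) = 11; 11 > 9, exceeds bound 9  FAIL
5) values 6, -9, 2, 4 are pairwise distinct  OK
6) beta + gamma = -9 + 4 = -5, not -6  FAIL
7) zeta + beta = 2 + (-9) = -7  OK

The assignment fails constraints 2, 3, 4, and 6.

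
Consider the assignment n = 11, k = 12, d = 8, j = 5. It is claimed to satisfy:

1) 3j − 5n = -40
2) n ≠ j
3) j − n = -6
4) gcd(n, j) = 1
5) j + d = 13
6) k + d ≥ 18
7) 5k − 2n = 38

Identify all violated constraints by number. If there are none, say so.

No violations.

1) 3j − 5n = 3(5) − 5(11) = -40 — holds.
2) n = 11, j = 5; distinct — holds.
3) j − n = 5 − 11 = -6 — holds.
4) gcd(11, 5) = 1 — holds.
5) j + d = 5 + 8 = 13 — holds.
6) k + d = 12 + 8 = 20; 20 ≥ 18 — holds.
7) 5k − 2n = 5(12) − 2(11) = 38 — holds.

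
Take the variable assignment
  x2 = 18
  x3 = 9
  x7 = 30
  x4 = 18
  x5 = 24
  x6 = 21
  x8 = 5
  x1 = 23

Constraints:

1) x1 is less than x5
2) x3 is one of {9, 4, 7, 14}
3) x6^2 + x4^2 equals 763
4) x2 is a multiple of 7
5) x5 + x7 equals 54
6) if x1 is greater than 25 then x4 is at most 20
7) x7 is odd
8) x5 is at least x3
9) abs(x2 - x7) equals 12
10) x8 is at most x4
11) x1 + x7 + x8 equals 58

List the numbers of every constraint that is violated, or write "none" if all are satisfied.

1) x1 = 23, x5 = 24; 23 < 24 — holds.
2) x3 = 9 is in {9, 4, 7, 14} — holds.
3) x6^2 + x4^2 = 21^2 + 18^2 = 441 + 324 = 765, not 763 — fails.
4) 18 = 7*2 + 4, so 7 does not divide 18 — fails.
5) x5 + x7 = 24 + 30 = 54 — holds.
6) x1 = 23, not > 25; antecedent false, conditional vacuously true — holds.
7) x7 = 30 is even — fails.
8) x5 = 24, x3 = 9; 24 ≥ 9 — holds.
9) abs(18 - 30) = 12 — holds.
10) x8 = 5, x4 = 18; 5 ≤ 18 — holds.
11) x1 + x7 + x8 = 23 + 30 + 5 = 58 — holds.

The assignment fails constraints 3, 4, 7.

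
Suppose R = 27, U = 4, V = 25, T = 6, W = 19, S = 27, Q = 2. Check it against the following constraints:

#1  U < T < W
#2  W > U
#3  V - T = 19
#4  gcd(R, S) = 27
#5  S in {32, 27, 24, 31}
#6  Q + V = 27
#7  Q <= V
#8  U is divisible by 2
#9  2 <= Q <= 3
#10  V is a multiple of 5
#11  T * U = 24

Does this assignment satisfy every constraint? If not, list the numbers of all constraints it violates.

No violations.

#1 values 4 < 6 < 19 — OK.
#2 W = 19, U = 4; 19 > 4 — OK.
#3 V - T = 25 - 6 = 19 — OK.
#4 gcd(27, 27) = 27 — OK.
#5 S = 27 is in {32, 27, 24, 31} — OK.
#6 Q + V = 2 + 25 = 27 — OK.
#7 Q = 2, V = 25; 2 ≤ 25 — OK.
#8 4 / 2 = 2, so 2 divides 4 — OK.
#9 Q = 2 lies in [2, 3] — OK.
#10 25 / 5 = 5, so 5 divides 25 — OK.
#11 T * U = 6 * 4 = 24 — OK.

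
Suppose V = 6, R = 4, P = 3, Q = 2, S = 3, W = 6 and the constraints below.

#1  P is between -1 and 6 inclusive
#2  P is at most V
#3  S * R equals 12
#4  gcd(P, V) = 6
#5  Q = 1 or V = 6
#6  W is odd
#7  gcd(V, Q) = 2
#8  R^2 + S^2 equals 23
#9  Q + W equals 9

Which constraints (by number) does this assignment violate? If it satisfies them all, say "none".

#1 P = 3 lies in [-1, 6] — satisfied.
#2 P = 3, V = 6; 3 ≤ 6 — satisfied.
#3 S * R = 3 * 4 = 12 — satisfied.
#4 gcd(3, 6) = 3, not 6 — violated.
#5 Q = 2 ≠ 1, but V = 6 = 6 (second disjunct) — satisfied.
#6 W = 6 is even — violated.
#7 gcd(6, 2) = 2 — satisfied.
#8 R^2 + S^2 = 4^2 + 3^2 = 16 + 9 = 25, not 23 — violated.
#9 Q + W = 2 + 6 = 8, not 9 — violated.

The assignment fails constraints 4, 6, 8, and 9.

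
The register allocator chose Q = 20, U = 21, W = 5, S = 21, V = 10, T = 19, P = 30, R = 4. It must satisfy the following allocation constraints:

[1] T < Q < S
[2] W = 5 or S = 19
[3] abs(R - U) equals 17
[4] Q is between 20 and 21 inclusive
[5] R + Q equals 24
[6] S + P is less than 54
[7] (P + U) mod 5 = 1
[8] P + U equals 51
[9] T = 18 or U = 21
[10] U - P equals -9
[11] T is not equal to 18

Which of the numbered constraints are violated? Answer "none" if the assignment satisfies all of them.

[1] values 19 < 20 < 21  ✓
[2] W = 5 = 5 (first disjunct)  ✓
[3] abs(4 - 21) = 17  ✓
[4] Q = 20 lies in [20, 21]  ✓
[5] R + Q = 4 + 20 = 24  ✓
[6] S + P = 21 + 30 = 51; 51 < 54  ✓
[7] P + U = 51; 51 mod 5 = 1  ✓
[8] P + U = 30 + 21 = 51  ✓
[9] T = 19 ≠ 18, but U = 21 = 21 (second disjunct)  ✓
[10] U - P = 21 - 30 = -9  ✓
[11] T = 19, and 19 ≠ 18  ✓

Yes — all constraints hold.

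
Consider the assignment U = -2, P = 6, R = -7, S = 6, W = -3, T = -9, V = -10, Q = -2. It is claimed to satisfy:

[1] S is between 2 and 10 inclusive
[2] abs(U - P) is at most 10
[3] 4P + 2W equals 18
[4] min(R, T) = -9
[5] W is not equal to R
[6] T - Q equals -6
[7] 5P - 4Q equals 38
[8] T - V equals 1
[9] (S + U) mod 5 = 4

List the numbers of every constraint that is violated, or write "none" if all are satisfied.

[1] S = 6 lies in [2, 10]  ✓
[2] abs(-2 - 6) = 8; 8 ≤ 10  ✓
[3] 4P + 2W = 4(6) + 2(-3) = 18  ✓
[4] min(-7, -9) = -9  ✓
[5] W = -3, R = -7; distinct  ✓
[6] T - Q = -9 - (-2) = -7, not -6  ✗
[7] 5P - 4Q = 5(6) - 4(-2) = 38  ✓
[8] T - V = -9 - (-10) = 1  ✓
[9] S + U = 4; 4 mod 5 = 4  ✓

The assignment fails constraint 6.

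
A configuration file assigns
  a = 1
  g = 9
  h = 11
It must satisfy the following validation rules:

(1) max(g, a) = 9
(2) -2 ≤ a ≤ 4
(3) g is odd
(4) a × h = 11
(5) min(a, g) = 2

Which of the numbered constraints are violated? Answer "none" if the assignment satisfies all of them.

The assignment fails constraint 5.

(1) max(9, 1) = 9 — holds.
(2) a = 1 lies in [-2, 4] — holds.
(3) g = 9 is odd — holds.
(4) a × h = 1 × 11 = 11 — holds.
(5) min(1, 9) = 1, not 2 — does not hold.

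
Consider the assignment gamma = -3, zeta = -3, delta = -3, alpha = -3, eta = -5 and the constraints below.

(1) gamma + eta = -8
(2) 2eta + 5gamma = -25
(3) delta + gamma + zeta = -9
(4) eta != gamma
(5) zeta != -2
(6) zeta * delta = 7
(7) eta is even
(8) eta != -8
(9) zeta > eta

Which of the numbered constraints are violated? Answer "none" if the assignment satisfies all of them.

(1) gamma + eta = -3 + (-5) = -8  ✔
(2) 2eta + 5gamma = 2(-5) + 5(-3) = -25  ✔
(3) delta + gamma + zeta = -3 + (-3) + (-3) = -9  ✔
(4) eta = -5, gamma = -3; distinct  ✔
(5) zeta = -3, and -3 ≠ -2  ✔
(6) zeta * delta = -3 * (-3) = 9, not 7  ✘
(7) eta = -5 is odd  ✘
(8) eta = -5, and -5 ≠ -8  ✔
(9) zeta = -3, eta = -5; -3 > -5  ✔

Constraints 6 and 7 do not hold.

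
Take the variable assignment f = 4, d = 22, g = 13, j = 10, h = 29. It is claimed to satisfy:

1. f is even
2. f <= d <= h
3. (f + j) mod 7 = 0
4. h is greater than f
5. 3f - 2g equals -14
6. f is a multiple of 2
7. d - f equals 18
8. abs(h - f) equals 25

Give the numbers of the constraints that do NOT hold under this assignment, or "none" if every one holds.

1. f = 4 is even — satisfied.
2. values 4 <= 22 <= 29 — satisfied.
3. f + j = 14; 14 mod 7 = 0 — satisfied.
4. h = 29, f = 4; 29 > 4 — satisfied.
5. 3f - 2g = 3(4) - 2(13) = -14 — satisfied.
6. 4 / 2 = 2, so 2 divides 4 — satisfied.
7. d - f = 22 - 4 = 18 — satisfied.
8. abs(29 - 4) = 25 — satisfied.

No violations.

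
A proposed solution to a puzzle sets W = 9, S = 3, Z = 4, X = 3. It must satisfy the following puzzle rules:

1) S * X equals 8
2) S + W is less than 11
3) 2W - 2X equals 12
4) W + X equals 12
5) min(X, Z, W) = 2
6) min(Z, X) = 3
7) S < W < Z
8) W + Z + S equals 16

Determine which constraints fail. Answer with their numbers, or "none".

No — constraints 1, 2, 5, 7 are not satisfied.

1) S * X = 3 * 3 = 9, not 8  ✗
2) S + W = 3 + 9 = 12; 12 ≥ 11, bound 11 not met  ✗
3) 2W - 2X = 2(9) - 2(3) = 12  ✓
4) W + X = 9 + 3 = 12  ✓
5) min(3, 4, 9) = 3, not 2  ✗
6) min(4, 3) = 3  ✓
7) values 3, 9, 4; W = 9 is not < Z = 4  ✗
8) W + Z + S = 9 + 4 + 3 = 16  ✓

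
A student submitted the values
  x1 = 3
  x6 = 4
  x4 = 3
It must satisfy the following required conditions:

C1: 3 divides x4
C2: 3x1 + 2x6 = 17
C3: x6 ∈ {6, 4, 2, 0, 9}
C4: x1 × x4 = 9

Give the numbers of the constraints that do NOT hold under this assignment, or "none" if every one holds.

C1: 3 / 3 = 1, so 3 divides 3 — holds.
C2: 3x1 + 2x6 = 3(3) + 2(4) = 17 — holds.
C3: x6 = 4 is in {6, 4, 2, 0, 9} — holds.
C4: x1 × x4 = 3 × 3 = 9 — holds.

All constraints are satisfied.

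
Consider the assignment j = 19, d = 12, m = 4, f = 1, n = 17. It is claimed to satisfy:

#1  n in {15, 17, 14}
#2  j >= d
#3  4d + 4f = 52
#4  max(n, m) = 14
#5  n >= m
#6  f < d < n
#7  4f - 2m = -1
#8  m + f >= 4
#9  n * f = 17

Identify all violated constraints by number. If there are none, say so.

#1 n = 17 is in {15, 17, 14} — holds.
#2 j = 19, d = 12; 19 ≥ 12 — holds.
#3 4d + 4f = 4(12) + 4(1) = 52 — holds.
#4 max(17, 4) = 17, not 14 — fails.
#5 n = 17, m = 4; 17 ≥ 4 — holds.
#6 values 1 < 12 < 17 — holds.
#7 4f - 2m = 4(1) - 2(4) = -4, not -1 — fails.
#8 m + f = 4 + 1 = 5; 5 ≥ 4 — holds.
#9 n * f = 17 * 1 = 17 — holds.

The assignment fails constraints 4, 7.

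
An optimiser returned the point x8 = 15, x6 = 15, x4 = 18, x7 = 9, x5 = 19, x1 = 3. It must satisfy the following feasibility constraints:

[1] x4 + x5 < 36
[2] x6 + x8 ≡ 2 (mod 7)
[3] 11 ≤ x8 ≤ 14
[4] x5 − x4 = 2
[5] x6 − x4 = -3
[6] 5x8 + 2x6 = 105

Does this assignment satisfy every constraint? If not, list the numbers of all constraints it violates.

[1] x4 + x5 = 18 + 19 = 37; 37 ≥ 36, bound 36 not met — fails.
[2] x6 + x8 = 30; 30 mod 7 = 2 — holds.
[3] x8 = 15 is outside [11, 14] — fails.
[4] x5 − x4 = 19 − 18 = 1, not 2 — fails.
[5] x6 − x4 = 15 − 18 = -3 — holds.
[6] 5x8 + 2x6 = 5(15) + 2(15) = 105 — holds.

Constraints 1, 3, and 4 do not hold.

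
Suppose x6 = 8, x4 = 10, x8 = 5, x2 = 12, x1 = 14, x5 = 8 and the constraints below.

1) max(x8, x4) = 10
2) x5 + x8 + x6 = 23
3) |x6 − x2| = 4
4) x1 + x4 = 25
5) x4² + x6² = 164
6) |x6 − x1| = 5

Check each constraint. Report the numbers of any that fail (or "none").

No — constraints 2, 4, 6 are not satisfied.

1) max(5, 10) = 10 — holds.
2) x5 + x8 + x6 = 8 + 5 + 8 = 21, not 23 — does not hold.
3) |8 − 12| = 4 — holds.
4) x1 + x4 = 14 + 10 = 24, not 25 — does not hold.
5) x4² + x6² = 10² + 8² = 100 + 64 = 164 — holds.
6) |8 − 14| = 6, not 5 — does not hold.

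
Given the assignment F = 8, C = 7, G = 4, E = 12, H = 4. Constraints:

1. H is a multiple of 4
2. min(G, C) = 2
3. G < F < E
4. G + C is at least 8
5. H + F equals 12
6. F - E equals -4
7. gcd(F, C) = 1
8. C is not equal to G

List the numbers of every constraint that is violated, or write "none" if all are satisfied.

Constraint 2 does not hold.

1. 4 / 4 = 1, so 4 divides 4 — OK.
2. min(4, 7) = 4, not 2 — violated.
3. values 4 < 8 < 12 — OK.
4. G + C = 4 + 7 = 11; 11 ≥ 8 — OK.
5. H + F = 4 + 8 = 12 — OK.
6. F - E = 8 - 12 = -4 — OK.
7. gcd(8, 7) = 1 — OK.
8. C = 7, G = 4; distinct — OK.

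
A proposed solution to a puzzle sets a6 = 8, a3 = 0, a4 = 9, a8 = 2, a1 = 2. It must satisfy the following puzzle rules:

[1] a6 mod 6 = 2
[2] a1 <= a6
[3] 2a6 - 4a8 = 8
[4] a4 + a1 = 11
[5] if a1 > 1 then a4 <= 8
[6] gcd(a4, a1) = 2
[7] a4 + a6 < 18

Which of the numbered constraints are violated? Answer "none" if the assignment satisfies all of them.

[1] 8 mod 6 = 2  holds
[2] a1 = 2, a6 = 8; 2 ≤ 8  holds
[3] 2a6 - 4a8 = 2(8) - 4(2) = 8  holds
[4] a4 + a1 = 9 + 2 = 11  holds
[5] a1 = 2 > 1, so we need a4 ≤ 8; but a4 = 9 > 8  fails
[6] gcd(9, 2) = 1, not 2  fails
[7] a4 + a6 = 9 + 8 = 17; 17 < 18  holds

Constraints 5, 6 do not hold.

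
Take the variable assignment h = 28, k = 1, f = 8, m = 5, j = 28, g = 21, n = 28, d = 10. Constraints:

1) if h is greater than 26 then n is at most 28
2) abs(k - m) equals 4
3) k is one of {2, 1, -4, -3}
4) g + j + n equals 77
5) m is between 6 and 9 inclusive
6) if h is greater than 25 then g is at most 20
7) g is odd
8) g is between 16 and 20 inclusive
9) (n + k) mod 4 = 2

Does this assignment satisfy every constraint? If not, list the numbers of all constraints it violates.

1) h = 28 > 26, so we need n ≤ 28; n = 28 ≤ 28 — OK.
2) abs(1 - 5) = 4 — OK.
3) k = 1 is in {2, 1, -4, -3} — OK.
4) g + j + n = 21 + 28 + 28 = 77 — OK.
5) m = 5 is outside [6, 9] — violated.
6) h = 28 > 25, so we need g ≤ 20; but g = 21 > 20 — violated.
7) g = 21 is odd — OK.
8) g = 21 is outside [16, 20] — violated.
9) n + k = 29; 29 mod 4 = 1, not 2 — violated.

The assignment fails constraints 5, 6, 8, and 9.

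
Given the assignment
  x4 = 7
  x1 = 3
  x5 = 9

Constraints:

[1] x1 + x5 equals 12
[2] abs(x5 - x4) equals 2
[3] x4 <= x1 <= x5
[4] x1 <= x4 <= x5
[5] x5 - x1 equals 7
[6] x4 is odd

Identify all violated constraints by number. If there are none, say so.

Constraints 3 and 5 do not hold.

[1] x1 + x5 = 3 + 9 = 12  yes
[2] abs(9 - 7) = 2  yes
[3] values 7, 3, 9; x4 = 7 is not <= x1 = 3  no
[4] values 3 <= 7 <= 9  yes
[5] x5 - x1 = 9 - 3 = 6, not 7  no
[6] x4 = 7 is odd  yes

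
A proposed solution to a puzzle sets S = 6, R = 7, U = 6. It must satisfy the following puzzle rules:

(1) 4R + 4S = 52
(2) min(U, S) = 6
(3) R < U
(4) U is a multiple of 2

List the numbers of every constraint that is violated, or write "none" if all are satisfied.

(1) 4R + 4S = 4(7) + 4(6) = 52  ✓
(2) min(6, 6) = 6  ✓
(3) R = 7, U = 6; 7 ≥ 6 (want <)  ✗
(4) 6 / 2 = 3, so 2 divides 6  ✓

No — constraint 3 is not satisfied.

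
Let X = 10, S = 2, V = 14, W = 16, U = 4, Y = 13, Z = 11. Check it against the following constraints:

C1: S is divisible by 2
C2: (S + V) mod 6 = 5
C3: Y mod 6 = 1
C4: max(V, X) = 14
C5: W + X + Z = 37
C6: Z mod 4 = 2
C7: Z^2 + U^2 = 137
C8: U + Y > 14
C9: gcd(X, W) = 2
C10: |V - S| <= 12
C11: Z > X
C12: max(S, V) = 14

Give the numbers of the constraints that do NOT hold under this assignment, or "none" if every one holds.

Constraints 2, 6 are violated.

C1: 2 / 2 = 1, so 2 divides 2  holds
C2: S + V = 16; 16 mod 6 = 4, not 5  fails
C3: 13 mod 6 = 1  holds
C4: max(14, 10) = 14  holds
C5: W + X + Z = 16 + 10 + 11 = 37  holds
C6: 11 mod 4 = 3, not 2  fails
C7: Z^2 + U^2 = 11^2 + 4^2 = 121 + 16 = 137  holds
C8: U + Y = 4 + 13 = 17; 17 > 14  holds
C9: gcd(10, 16) = 2  holds
C10: |14 - 2| = 12; 12 ≤ 12  holds
C11: Z = 11, X = 10; 11 > 10  holds
C12: max(2, 14) = 14  holds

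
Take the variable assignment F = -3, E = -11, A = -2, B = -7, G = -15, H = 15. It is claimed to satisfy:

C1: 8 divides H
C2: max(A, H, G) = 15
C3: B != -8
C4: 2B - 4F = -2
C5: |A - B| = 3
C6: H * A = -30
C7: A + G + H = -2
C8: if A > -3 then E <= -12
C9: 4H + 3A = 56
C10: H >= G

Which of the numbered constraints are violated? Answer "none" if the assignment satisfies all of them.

The assignment fails constraints 1, 5, 8, 9.

C1: 15 = 8*1 + 7, so 8 does not divide 15 — fails.
C2: max(-2, 15, -15) = 15 — holds.
C3: B = -7, and -7 ≠ -8 — holds.
C4: 2B - 4F = 2(-7) - 4(-3) = -2 — holds.
C5: |-2 - (-7)| = 5, not 3 — fails.
C6: H * A = 15 * (-2) = -30 — holds.
C7: A + G + H = -2 + (-15) + 15 = -2 — holds.
C8: A = -2 > -3, so we need E ≤ -12; but E = -11 > -12 — fails.
C9: 4H + 3A = 4(15) + 3(-2) = 54, not 56 — fails.
C10: H = 15, G = -15; 15 ≥ -15 — holds.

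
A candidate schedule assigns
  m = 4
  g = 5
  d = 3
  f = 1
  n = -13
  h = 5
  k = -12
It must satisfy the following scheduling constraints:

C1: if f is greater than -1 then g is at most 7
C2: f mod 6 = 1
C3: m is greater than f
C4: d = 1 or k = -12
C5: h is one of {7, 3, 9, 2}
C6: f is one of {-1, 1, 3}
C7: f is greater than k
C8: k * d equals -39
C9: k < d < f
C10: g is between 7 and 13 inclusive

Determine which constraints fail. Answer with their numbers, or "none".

C1: f = 1 > -1, so we need g ≤ 7; g = 5 ≤ 7  holds
C2: 1 mod 6 = 1  holds
C3: m = 4, f = 1; 4 > 1  holds
C4: d = 3 ≠ 1, but k = -12 = -12 (second disjunct)  holds
C5: h = 5 is not in {7, 3, 9, 2}  fails
C6: f = 1 is in {-1, 1, 3}  holds
C7: f = 1, k = -12; 1 > -12  holds
C8: k * d = -12 * 3 = -36, not -39  fails
C9: values -12, 3, 1; d = 3 is not < f = 1  fails
C10: g = 5 is outside [7, 13]  fails

Constraints 5, 8, 9, and 10 are violated.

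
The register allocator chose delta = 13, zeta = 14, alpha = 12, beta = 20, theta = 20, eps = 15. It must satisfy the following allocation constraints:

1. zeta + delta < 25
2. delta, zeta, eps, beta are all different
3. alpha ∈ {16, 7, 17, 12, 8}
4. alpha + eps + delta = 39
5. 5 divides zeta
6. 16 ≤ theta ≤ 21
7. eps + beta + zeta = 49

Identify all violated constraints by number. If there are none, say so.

1. zeta + delta = 14 + 13 = 27; 27 ≥ 25, bound 25 not met  ✘
2. values 13, 14, 15, 20 are pairwise distinct  ✔
3. alpha = 12 is in {16, 7, 17, 12, 8}  ✔
4. alpha + eps + delta = 12 + 15 + 13 = 40, not 39  ✘
5. 14 = 5×2 + 4, so 5 does not divide 14  ✘
6. theta = 20 lies in [16, 21]  ✔
7. eps + beta + zeta = 15 + 20 + 14 = 49  ✔

Constraints 1, 4, 5 do not hold.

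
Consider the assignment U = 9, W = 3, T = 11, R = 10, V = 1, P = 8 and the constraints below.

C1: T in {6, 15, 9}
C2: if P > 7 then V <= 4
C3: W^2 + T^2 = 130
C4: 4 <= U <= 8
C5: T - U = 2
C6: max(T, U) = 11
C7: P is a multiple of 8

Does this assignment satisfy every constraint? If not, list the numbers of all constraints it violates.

C1: T = 11 is not in {6, 15, 9}  ✗
C2: P = 8 > 7, so we need V ≤ 4; V = 1 ≤ 4  ✓
C3: W^2 + T^2 = 3^2 + 11^2 = 9 + 121 = 130  ✓
C4: U = 9 is outside [4, 8]  ✗
C5: T - U = 11 - 9 = 2  ✓
C6: max(11, 9) = 11  ✓
C7: 8 / 8 = 1, so 8 divides 8  ✓

Constraints 1 and 4 are violated.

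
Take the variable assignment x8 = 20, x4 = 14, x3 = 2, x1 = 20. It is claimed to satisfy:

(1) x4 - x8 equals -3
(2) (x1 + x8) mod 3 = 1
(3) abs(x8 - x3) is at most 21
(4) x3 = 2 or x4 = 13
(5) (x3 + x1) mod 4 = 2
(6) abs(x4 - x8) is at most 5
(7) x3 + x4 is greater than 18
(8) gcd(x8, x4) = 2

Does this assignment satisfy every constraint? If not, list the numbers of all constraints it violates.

Violated: 1, 6, and 7.

(1) x4 - x8 = 14 - 20 = -6, not -3 — fails.
(2) x1 + x8 = 40; 40 mod 3 = 1 — holds.
(3) abs(20 - 2) = 18; 18 ≤ 21 — holds.
(4) x3 = 2 = 2 (first disjunct) — holds.
(5) x3 + x1 = 22; 22 mod 4 = 2 — holds.
(6) abs(14 - 20) = 6; 6 > 5, exceeds bound 5 — fails.
(7) x3 + x4 = 2 + 14 = 16; 16 ≤ 18, bound 18 not met — fails.
(8) gcd(20, 14) = 2 — holds.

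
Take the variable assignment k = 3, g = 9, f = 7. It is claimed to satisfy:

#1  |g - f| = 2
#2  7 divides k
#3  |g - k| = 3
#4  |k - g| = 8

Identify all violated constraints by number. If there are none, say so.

Violated: 2, 3, and 4.

#1 |9 - 7| = 2 — holds.
#2 3 = 7*0 + 3, so 7 does not divide 3 — fails.
#3 |9 - 3| = 6, not 3 — fails.
#4 |3 - 9| = 6, not 8 — fails.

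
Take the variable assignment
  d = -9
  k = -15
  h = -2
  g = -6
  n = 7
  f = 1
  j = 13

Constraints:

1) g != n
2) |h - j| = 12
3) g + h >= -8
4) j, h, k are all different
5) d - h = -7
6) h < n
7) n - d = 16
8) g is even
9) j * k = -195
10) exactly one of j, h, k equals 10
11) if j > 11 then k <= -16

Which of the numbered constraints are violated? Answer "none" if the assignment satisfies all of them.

1) g = -6, n = 7; distinct  holds
2) |-2 - 13| = 15, not 12  fails
3) g + h = -6 + (-2) = -8; -8 ≥ -8  holds
4) values 13, -2, -15 are pairwise distinct  holds
5) d - h = -9 - (-2) = -7  holds
6) h = -2, n = 7; -2 < 7  holds
7) n - d = 7 - (-9) = 16  holds
8) g = -6 is even  holds
9) j * k = 13 * (-15) = -195  holds
10) j=13, h=-2, k=-15; 0 of them equal 10, not exactly one  fails
11) j = 13 > 11, so we need k ≤ -16; but k = -15 > -16  fails

Violated: 2, 10, and 11.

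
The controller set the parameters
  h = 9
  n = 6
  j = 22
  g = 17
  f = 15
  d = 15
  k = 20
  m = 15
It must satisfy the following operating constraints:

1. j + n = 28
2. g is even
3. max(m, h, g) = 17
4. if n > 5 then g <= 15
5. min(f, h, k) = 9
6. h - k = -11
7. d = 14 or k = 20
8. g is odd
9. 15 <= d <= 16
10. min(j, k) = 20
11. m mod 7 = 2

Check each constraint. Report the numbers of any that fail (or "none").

Violated: 2, 4, and 11.

1. j + n = 22 + 6 = 28 — OK.
2. g = 17 is odd — violated.
3. max(15, 9, 17) = 17 — OK.
4. n = 6 > 5, so we need g ≤ 15; but g = 17 > 15 — violated.
5. min(15, 9, 20) = 9 — OK.
6. h - k = 9 - 20 = -11 — OK.
7. d = 15 ≠ 14, but k = 20 = 20 (second disjunct) — OK.
8. g = 17 is odd — OK.
9. d = 15 lies in [15, 16] — OK.
10. min(22, 20) = 20 — OK.
11. 15 mod 7 = 1, not 2 — violated.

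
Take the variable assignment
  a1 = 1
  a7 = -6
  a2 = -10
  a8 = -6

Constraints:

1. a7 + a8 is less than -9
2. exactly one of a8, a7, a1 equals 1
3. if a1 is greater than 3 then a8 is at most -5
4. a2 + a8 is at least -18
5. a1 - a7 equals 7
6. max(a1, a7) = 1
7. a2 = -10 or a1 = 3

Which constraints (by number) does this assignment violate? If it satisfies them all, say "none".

No violations.

1. a7 + a8 = -6 + (-6) = -12; -12 < -9 — satisfied.
2. a8=-6, a7=-6, a1=1; 1 of them equals 1 — satisfied.
3. a1 = 1, not > 3; antecedent false, conditional vacuously true — satisfied.
4. a2 + a8 = -10 + (-6) = -16; -16 ≥ -18 — satisfied.
5. a1 - a7 = 1 - (-6) = 7 — satisfied.
6. max(1, -6) = 1 — satisfied.
7. a2 = -10 = -10 (first disjunct) — satisfied.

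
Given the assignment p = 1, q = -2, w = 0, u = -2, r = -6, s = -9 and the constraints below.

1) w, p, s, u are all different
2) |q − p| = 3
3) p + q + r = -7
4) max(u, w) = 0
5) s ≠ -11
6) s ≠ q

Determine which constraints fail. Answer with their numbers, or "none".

1) values 0, 1, -9, -2 are pairwise distinct — OK.
2) |-2 − 1| = 3 — OK.
3) p + q + r = 1 + (-2) + (-6) = -7 — OK.
4) max(-2, 0) = 0 — OK.
5) s = -9, and -9 ≠ -11 — OK.
6) s = -9, q = -2; distinct — OK.

The assignment satisfies every constraint.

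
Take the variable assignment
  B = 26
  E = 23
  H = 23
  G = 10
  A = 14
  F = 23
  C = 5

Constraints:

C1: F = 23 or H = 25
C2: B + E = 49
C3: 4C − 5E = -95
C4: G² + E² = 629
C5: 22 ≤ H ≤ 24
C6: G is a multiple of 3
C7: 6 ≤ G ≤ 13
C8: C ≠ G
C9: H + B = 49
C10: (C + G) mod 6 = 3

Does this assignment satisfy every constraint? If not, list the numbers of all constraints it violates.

C1: F = 23 = 23 (first disjunct)  yes
C2: B + E = 26 + 23 = 49  yes
C3: 4C − 5E = 4(5) − 5(23) = -95  yes
C4: G² + E² = 10² + 23² = 100 + 529 = 629  yes
C5: H = 23 lies in [22, 24]  yes
C6: 10 = 3×3 + 1, so 3 does not divide 10  no
C7: G = 10 lies in [6, 13]  yes
C8: C = 5, G = 10; distinct  yes
C9: H + B = 23 + 26 = 49  yes
C10: C + G = 15; 15 mod 6 = 3  yes

No — constraint 6 is not satisfied.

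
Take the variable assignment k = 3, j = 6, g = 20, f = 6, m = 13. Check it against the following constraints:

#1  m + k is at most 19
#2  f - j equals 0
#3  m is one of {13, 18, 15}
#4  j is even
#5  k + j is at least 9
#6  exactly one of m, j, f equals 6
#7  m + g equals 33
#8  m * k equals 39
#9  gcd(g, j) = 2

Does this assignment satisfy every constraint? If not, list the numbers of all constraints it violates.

#1 m + k = 13 + 3 = 16; 16 ≤ 19 — satisfied.
#2 f - j = 6 - 6 = 0 — satisfied.
#3 m = 13 is in {13, 18, 15} — satisfied.
#4 j = 6 is even — satisfied.
#5 k + j = 3 + 6 = 9; 9 ≥ 9 — satisfied.
#6 m=13, j=6, f=6; 2 of them equal 6, not exactly one — violated.
#7 m + g = 13 + 20 = 33 — satisfied.
#8 m * k = 13 * 3 = 39 — satisfied.
#9 gcd(20, 6) = 2 — satisfied.

The assignment fails constraint 6.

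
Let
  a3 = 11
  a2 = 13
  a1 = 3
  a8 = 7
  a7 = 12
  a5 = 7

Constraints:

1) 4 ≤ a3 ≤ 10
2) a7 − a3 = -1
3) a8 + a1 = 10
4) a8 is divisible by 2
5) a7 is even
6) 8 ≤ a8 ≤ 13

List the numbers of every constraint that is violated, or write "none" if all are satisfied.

1) a3 = 11 is outside [4, 10] — violated.
2) a7 − a3 = 12 − 11 = 1, not -1 — violated.
3) a8 + a1 = 7 + 3 = 10 — satisfied.
4) 7 = 2×3 + 1, so 2 does not divide 7 — violated.
5) a7 = 12 is even — satisfied.
6) a8 = 7 is outside [8, 13] — violated.

No — constraints 1, 2, 4, and 6 are not satisfied.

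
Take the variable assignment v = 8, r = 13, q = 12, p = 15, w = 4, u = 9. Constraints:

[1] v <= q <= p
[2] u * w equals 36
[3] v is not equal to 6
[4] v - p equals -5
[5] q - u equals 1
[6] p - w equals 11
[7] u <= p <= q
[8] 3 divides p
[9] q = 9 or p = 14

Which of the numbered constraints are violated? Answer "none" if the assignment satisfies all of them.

[1] values 8 <= 12 <= 15 — satisfied.
[2] u * w = 9 * 4 = 36 — satisfied.
[3] v = 8, and 8 ≠ 6 — satisfied.
[4] v - p = 8 - 15 = -7, not -5 — violated.
[5] q - u = 12 - 9 = 3, not 1 — violated.
[6] p - w = 15 - 4 = 11 — satisfied.
[7] values 9, 15, 12; p = 15 is not <= q = 12 — violated.
[8] 15 / 3 = 5, so 3 divides 15 — satisfied.
[9] q = 12 ≠ 9 and p = 15 ≠ 14; both disjuncts false — violated.

Constraints 4, 5, 7, and 9 do not hold.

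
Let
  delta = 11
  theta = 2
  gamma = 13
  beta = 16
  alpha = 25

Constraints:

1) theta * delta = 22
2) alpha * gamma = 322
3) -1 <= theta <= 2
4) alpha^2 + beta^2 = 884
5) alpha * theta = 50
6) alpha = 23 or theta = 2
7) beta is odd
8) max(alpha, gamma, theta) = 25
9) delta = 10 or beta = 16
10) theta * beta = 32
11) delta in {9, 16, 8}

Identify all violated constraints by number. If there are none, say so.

1) theta * delta = 2 * 11 = 22 — holds.
2) alpha * gamma = 25 * 13 = 325, not 322 — fails.
3) theta = 2 lies in [-1, 2] — holds.
4) alpha^2 + beta^2 = 25^2 + 16^2 = 625 + 256 = 881, not 884 — fails.
5) alpha * theta = 25 * 2 = 50 — holds.
6) alpha = 25 ≠ 23, but theta = 2 = 2 (second disjunct) — holds.
7) beta = 16 is even — fails.
8) max(25, 13, 2) = 25 — holds.
9) delta = 11 ≠ 10, but beta = 16 = 16 (second disjunct) — holds.
10) theta * beta = 2 * 16 = 32 — holds.
11) delta = 11 is not in {9, 16, 8} — fails.

No — constraints 2, 4, 7, and 11 are not satisfied.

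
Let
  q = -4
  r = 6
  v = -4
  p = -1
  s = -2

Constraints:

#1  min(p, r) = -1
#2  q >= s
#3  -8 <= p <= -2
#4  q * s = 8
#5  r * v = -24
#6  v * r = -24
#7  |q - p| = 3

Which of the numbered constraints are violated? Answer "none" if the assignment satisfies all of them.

No — constraints 2, 3 are not satisfied.

#1 min(-1, 6) = -1 — OK.
#2 q = -4, s = -2; -4 < -2 (want ≥) — violated.
#3 p = -1 is outside [-8, -2] — violated.
#4 q * s = -4 * (-2) = 8 — OK.
#5 r * v = 6 * (-4) = -24 — OK.
#6 v * r = -4 * 6 = -24 — OK.
#7 |-4 - (-1)| = 3 — OK.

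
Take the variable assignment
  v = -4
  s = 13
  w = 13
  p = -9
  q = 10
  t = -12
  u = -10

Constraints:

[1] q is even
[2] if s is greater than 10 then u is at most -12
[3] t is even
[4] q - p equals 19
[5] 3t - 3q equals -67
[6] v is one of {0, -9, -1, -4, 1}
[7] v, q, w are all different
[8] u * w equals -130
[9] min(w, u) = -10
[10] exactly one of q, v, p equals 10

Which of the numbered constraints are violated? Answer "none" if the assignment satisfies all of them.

[1] q = 10 is even — holds.
[2] s = 13 > 10, so we need u ≤ -12; but u = -10 > -12 — fails.
[3] t = -12 is even — holds.
[4] q - p = 10 - (-9) = 19 — holds.
[5] 3t - 3q = 3(-12) - 3(10) = -66, not -67 — fails.
[6] v = -4 is in {0, -9, -1, -4, 1} — holds.
[7] values -4, 10, 13 are pairwise distinct — holds.
[8] u * w = -10 * 13 = -130 — holds.
[9] min(13, -10) = -10 — holds.
[10] q=10, v=-4, p=-9; 1 of them equals 10 — holds.

No — constraints 2 and 5 are not satisfied.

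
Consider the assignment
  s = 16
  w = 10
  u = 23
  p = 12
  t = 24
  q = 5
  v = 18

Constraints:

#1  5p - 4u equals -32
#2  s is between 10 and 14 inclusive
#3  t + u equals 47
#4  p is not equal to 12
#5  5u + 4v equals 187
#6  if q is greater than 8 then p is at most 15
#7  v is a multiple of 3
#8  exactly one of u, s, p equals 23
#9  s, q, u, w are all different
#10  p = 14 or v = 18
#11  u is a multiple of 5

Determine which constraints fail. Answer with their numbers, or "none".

The assignment fails constraints 2, 4, 11.

#1 5p - 4u = 5(12) - 4(23) = -32 — holds.
#2 s = 16 is outside [10, 14] — fails.
#3 t + u = 24 + 23 = 47 — holds.
#4 p = 12, but 12 is required to differ — fails.
#5 5u + 4v = 5(23) + 4(18) = 187 — holds.
#6 q = 5, not > 8; antecedent false, conditional vacuously true — holds.
#7 18 / 3 = 6, so 3 divides 18 — holds.
#8 u=23, s=16, p=12; 1 of them equals 23 — holds.
#9 values 16, 5, 23, 10 are pairwise distinct — holds.
#10 p = 12 ≠ 14, but v = 18 = 18 (second disjunct) — holds.
#11 23 = 5*4 + 3, so 5 does not divide 23 — fails.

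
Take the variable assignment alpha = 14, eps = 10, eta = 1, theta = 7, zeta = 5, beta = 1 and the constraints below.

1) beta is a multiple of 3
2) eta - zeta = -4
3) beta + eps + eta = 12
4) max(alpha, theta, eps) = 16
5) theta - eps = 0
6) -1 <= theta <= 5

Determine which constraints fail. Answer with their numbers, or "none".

1) 1 = 3*0 + 1, so 3 does not divide 1 — violated.
2) eta - zeta = 1 - 5 = -4 — satisfied.
3) beta + eps + eta = 1 + 10 + 1 = 12 — satisfied.
4) max(14, 7, 10) = 14, not 16 — violated.
5) theta - eps = 7 - 10 = -3, not 0 — violated.
6) theta = 7 is outside [-1, 5] — violated.

Constraints 1, 4, 5, and 6 do not hold.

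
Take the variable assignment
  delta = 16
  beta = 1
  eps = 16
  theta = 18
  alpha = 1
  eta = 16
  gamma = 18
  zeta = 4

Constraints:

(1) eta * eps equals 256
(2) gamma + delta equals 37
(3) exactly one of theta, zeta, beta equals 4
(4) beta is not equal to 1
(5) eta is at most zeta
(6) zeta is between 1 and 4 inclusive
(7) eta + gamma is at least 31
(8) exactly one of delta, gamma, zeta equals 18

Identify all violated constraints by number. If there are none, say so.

(1) eta * eps = 16 * 16 = 256 — holds.
(2) gamma + delta = 18 + 16 = 34, not 37 — fails.
(3) theta=18, zeta=4, beta=1; 1 of them equals 4 — holds.
(4) beta = 1, but 1 is required to differ — fails.
(5) eta = 16, zeta = 4; 16 > 4 (want ≤) — fails.
(6) zeta = 4 lies in [1, 4] — holds.
(7) eta + gamma = 16 + 18 = 34; 34 ≥ 31 — holds.
(8) delta=16, gamma=18, zeta=4; 1 of them equals 18 — holds.

Violated: 2, 4, and 5.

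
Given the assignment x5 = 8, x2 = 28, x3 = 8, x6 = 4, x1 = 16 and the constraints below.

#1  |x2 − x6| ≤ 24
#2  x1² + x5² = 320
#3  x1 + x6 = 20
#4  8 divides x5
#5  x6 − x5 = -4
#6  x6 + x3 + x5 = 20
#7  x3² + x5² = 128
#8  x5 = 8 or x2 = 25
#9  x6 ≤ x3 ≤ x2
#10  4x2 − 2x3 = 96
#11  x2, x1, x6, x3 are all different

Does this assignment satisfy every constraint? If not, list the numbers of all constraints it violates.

Yes — all constraints hold.

#1 |28 − 4| = 24; 24 ≤ 24 — holds.
#2 x1² + x5² = 16² + 8² = 256 + 64 = 320 — holds.
#3 x1 + x6 = 16 + 4 = 20 — holds.
#4 8 / 8 = 1, so 8 divides 8 — holds.
#5 x6 − x5 = 4 − 8 = -4 — holds.
#6 x6 + x3 + x5 = 4 + 8 + 8 = 20 — holds.
#7 x3² + x5² = 8² + 8² = 64 + 64 = 128 — holds.
#8 x5 = 8 = 8 (first disjunct) — holds.
#9 values 4 ≤ 8 ≤ 28 — holds.
#10 4x2 − 2x3 = 4(28) − 2(8) = 96 — holds.
#11 values 28, 16, 4, 8 are pairwise distinct — holds.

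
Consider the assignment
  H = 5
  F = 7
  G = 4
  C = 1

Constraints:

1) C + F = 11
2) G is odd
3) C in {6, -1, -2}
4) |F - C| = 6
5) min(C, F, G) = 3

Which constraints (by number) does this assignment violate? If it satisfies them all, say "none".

The assignment fails constraints 1, 2, 3, and 5.

1) C + F = 1 + 7 = 8, not 11 — violated.
2) G = 4 is even — violated.
3) C = 1 is not in {6, -1, -2} — violated.
4) |7 - 1| = 6 — satisfied.
5) min(1, 7, 4) = 1, not 3 — violated.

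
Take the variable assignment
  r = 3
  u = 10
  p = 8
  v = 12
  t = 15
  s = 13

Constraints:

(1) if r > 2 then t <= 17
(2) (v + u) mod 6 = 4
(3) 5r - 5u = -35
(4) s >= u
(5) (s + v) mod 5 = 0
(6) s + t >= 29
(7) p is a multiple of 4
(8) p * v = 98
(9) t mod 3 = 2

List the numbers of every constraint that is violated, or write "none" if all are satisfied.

The assignment fails constraints 6, 8, 9.

(1) r = 3 > 2, so we need t ≤ 17; t = 15 ≤ 17 — satisfied.
(2) v + u = 22; 22 mod 6 = 4 — satisfied.
(3) 5r - 5u = 5(3) - 5(10) = -35 — satisfied.
(4) s = 13, u = 10; 13 ≥ 10 — satisfied.
(5) s + v = 25; 25 mod 5 = 0 — satisfied.
(6) s + t = 13 + 15 = 28; 28 < 29, bound 29 not met — violated.
(7) 8 / 4 = 2, so 4 divides 8 — satisfied.
(8) p * v = 8 * 12 = 96, not 98 — violated.
(9) 15 mod 3 = 0, not 2 — violated.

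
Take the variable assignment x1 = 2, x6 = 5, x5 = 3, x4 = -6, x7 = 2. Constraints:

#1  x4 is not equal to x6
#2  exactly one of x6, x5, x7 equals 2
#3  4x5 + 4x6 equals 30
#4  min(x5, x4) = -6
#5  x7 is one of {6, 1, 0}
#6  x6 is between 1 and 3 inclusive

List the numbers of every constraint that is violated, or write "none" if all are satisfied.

#1 x4 = -6, x6 = 5; distinct  true
#2 x6=5, x5=3, x7=2; 1 of them equals 2  true
#3 4x5 + 4x6 = 4(3) + 4(5) = 32, not 30  false
#4 min(3, -6) = -6  true
#5 x7 = 2 is not in {6, 1, 0}  false
#6 x6 = 5 is outside [1, 3]  false

Constraints 3, 5, and 6 are violated.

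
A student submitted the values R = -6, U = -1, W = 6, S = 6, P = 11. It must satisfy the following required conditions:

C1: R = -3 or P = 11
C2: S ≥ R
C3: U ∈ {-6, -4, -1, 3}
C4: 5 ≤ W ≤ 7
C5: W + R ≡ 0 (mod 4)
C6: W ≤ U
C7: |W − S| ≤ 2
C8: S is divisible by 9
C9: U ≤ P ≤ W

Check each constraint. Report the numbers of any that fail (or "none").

Violated: 6, 8, and 9.

C1: R = -6 ≠ -3, but P = 11 = 11 (second disjunct) — OK.
C2: S = 6, R = -6; 6 ≥ -6 — OK.
C3: U = -1 is in {-6, -4, -1, 3} — OK.
C4: W = 6 lies in [5, 7] — OK.
C5: W + R = 0; 0 mod 4 = 0 — OK.
C6: W = 6, U = -1; 6 > -1 (want ≤) — violated.
C7: |6 − 6| = 0; 0 ≤ 2 — OK.
C8: 6 = 9×0 + 6, so 9 does not divide 6 — violated.
C9: values -1, 11, 6; P = 11 is not ≤ W = 6 — violated.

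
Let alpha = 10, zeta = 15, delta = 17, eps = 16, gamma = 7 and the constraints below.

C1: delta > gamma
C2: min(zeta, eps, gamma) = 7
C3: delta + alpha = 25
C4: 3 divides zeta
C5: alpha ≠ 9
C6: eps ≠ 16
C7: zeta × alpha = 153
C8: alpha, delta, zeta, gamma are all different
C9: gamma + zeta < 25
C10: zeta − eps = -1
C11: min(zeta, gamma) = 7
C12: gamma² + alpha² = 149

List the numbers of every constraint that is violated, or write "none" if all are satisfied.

No — constraints 3, 6, 7 are not satisfied.

C1: delta = 17, gamma = 7; 17 > 7 — OK.
C2: min(15, 16, 7) = 7 — OK.
C3: delta + alpha = 17 + 10 = 27, not 25 — violated.
C4: 15 / 3 = 5, so 3 divides 15 — OK.
C5: alpha = 10, and 10 ≠ 9 — OK.
C6: eps = 16, but 16 is required to differ — violated.
C7: zeta × alpha = 15 × 10 = 150, not 153 — violated.
C8: values 10, 17, 15, 7 are pairwise distinct — OK.
C9: gamma + zeta = 7 + 15 = 22; 22 < 25 — OK.
C10: zeta − eps = 15 − 16 = -1 — OK.
C11: min(15, 7) = 7 — OK.
C12: gamma² + alpha² = 7² + 10² = 49 + 100 = 149 — OK.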